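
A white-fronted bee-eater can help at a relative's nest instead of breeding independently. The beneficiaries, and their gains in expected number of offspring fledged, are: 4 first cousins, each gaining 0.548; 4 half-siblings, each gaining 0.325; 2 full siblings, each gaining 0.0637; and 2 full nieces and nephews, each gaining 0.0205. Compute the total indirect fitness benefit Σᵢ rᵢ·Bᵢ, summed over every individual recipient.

r to a first cousin = 0.125 (first cousins share one grandparent pair — two paths of length 4: r = 2·(1/2)^4 = 1/8).
r to a half-sibling = 0.25 (half-sibs share one parent — one path of length 2: r = (1/2)^2 = 1/4).
r to a full sibling = 1/2 (full sibs share both parents — two paths of length 2: r = 2·(1/2)^2 = 1/2).
r to a full niece or nephew = 0.25 (full aunt/uncle↔niece/nephew: two paths of length 3 through the shared grandparent pair: r = 2·(1/2)^3 = 1/4).
Summing one r·B term per recipient: 4·0.125·0.548 + 4·0.25·0.325 + 2·0.5·0.0637 + 2·0.25·0.0205 = 0.67295.

0.67295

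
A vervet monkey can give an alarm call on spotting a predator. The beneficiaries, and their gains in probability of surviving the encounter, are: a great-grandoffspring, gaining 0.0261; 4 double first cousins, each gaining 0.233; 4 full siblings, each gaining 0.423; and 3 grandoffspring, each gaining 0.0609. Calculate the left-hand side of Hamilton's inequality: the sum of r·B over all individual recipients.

1.1279375

r to a great-grandoffspring = 1/8 (three parent–offspring links: r = (1/2)^3 = 1/8).
r to a double first cousin = 1/4 (double first cousins share both grandparent pairs — four paths of length 4: r = 4·(1/2)^4 = 1/4).
r to a full sibling = 1/2 (full sibs share both parents — two paths of length 2: r = 2·(1/2)^2 = 1/2).
r to a grandoffspring = 1/4 (two parent–offspring links: r = (1/2)^2 = 1/4).
Summing one r·B term per recipient: 1·0.125·0.0261 + 4·0.25·0.233 + 4·0.5·0.423 + 3·0.25·0.0609 = 1.1279375.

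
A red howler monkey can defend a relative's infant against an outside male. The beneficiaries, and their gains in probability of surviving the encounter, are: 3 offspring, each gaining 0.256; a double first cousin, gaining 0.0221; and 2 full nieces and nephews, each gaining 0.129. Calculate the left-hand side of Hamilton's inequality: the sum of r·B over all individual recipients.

r to an offspring = 1/2 (one parent–offspring link: r = (1/2)^1 = 1/2).
r to a double first cousin = 0.25 (double first cousins share both grandparent pairs — four paths of length 4: r = 4·(1/2)^4 = 1/4).
r to a full niece or nephew = 0.25 (full aunt/uncle↔niece/nephew: two paths of length 3 through the shared grandparent pair: r = 2·(1/2)^3 = 1/4).
Summing one r·B term per recipient: 3·0.5·0.256 + 1·0.25·0.0221 + 2·0.25·0.129 = 0.454025.

0.454025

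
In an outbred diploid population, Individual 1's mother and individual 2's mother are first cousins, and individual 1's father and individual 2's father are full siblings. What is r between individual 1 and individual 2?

Independent pedigree routes through distinct common ancestors add.
Individual 1 and individual 2 are related in two ways: second cousins through their mothers (r = 1/32) and first cousins through their fathers (r = 1/8).
r = 1/32 + 1/8 = 5/32 = 0.15625.

0.15625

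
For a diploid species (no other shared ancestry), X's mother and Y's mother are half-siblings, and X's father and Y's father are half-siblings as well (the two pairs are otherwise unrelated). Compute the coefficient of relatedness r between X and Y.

0.125

Independent pedigree routes through distinct common ancestors add.
X and Y are related in two ways: half first cousins through their mothers (r = 1/16) and half first cousins through their fathers (r = 1/16).
r = 1/16 + 1/16 = 0.125.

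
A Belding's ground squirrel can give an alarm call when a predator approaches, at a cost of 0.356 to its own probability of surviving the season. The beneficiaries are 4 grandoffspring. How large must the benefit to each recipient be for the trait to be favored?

r to a grandoffspring = 0.25 (two parent–offspring links: r = (1/2)^2 = 1/4).
Hamilton's rule with n recipients of equal r: n·r·B > C, so B > C/(n·r) = 0.356/(4·0.25) = 0.356.

0.356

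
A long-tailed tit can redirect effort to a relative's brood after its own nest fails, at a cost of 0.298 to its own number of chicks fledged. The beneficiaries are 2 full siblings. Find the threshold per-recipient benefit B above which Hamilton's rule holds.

0.298

r to a full sibling = 0.5 (full sibs share both parents — two paths of length 2: r = 2·(1/2)^2 = 1/2).
Hamilton's rule with n recipients of equal r: n·r·B > C, so B > C/(n·r) = 0.298/(2·0.5) = 0.298.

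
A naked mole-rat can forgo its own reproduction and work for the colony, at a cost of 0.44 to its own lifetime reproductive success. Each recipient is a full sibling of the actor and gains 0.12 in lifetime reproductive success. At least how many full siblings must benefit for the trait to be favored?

8

r to a full sibling = 0.5 (full sibs share both parents — two paths of length 2: r = 2·(1/2)^2 = 1/2).
Hamilton's rule: n·r·B > C  ⇒  n > C/(r·B) = 0.44/(0.5·0.12) = 7.333.
The smallest integer exceeding 7.333 is 8.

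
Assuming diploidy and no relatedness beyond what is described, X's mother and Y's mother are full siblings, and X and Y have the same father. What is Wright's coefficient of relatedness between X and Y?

0.375

Wright's path rule: contributions from independent ancestry routes add.
X and Y are related in two ways: first cousins through their mothers (r = 1/8) and half-sibs through their shared father (r = 1/4).
r = 1/8 + 1/4 = 0.375.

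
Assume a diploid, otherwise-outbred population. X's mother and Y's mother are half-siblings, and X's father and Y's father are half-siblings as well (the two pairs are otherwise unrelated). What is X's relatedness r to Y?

0.125

Wright's path rule: contributions from independent ancestry routes add.
X and Y are related in two ways: half first cousins through their mothers (r = 1/16) and half first cousins through their fathers (r = 1/16).
r = 1/16 + 1/16 = 0.125.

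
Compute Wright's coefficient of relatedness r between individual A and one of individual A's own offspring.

Each parent–offspring link contributes a factor of 1/2, and independent paths through distinct common ancestors add.
One parent–offspring link: r = (1/2)^1 = 1/2.

0.5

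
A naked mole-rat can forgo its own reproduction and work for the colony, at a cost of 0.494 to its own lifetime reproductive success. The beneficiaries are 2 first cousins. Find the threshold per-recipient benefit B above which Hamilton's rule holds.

r to a first cousin = 0.125 (first cousins share one grandparent pair — two paths of length 4: r = 2·(1/2)^4 = 1/8).
Hamilton's rule with n recipients of equal r: n·r·B > C, so B > C/(n·r) = 0.494/(2·0.125) = 1.976.

1.976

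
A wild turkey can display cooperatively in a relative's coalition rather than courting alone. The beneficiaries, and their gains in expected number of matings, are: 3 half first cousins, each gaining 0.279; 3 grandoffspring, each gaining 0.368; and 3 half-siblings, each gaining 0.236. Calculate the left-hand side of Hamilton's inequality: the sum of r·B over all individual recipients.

r to a half first cousin = 0.0625 (half first cousins share one grandparent — one path of length 4: r = (1/2)^4 = 1/16).
r to a grandoffspring = 0.25 (two parent–offspring links: r = (1/2)^2 = 1/4).
r to a half-sibling = 0.25 (half-sibs share one parent — one path of length 2: r = (1/2)^2 = 1/4).
Summing one r·B term per recipient: 3·0.0625·0.279 + 3·0.25·0.368 + 3·0.25·0.236 = 0.5053125.

0.5053125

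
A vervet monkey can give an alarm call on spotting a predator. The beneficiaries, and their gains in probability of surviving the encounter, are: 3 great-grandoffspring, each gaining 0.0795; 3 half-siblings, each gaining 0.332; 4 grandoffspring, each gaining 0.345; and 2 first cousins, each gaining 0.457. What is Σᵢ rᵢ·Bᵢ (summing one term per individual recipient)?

0.7380625

r to a great-grandoffspring = 0.125 (three parent–offspring links: r = (1/2)^3 = 1/8).
r to a half-sibling = 1/4 (half-sibs share one parent — one path of length 2: r = (1/2)^2 = 1/4).
r to a grandoffspring = 1/4 (two parent–offspring links: r = (1/2)^2 = 1/4).
r to a first cousin = 1/8 (first cousins share one grandparent pair — two paths of length 4: r = 2·(1/2)^4 = 1/8).
Summing one r·B term per recipient: 3·0.125·0.0795 + 3·0.25·0.332 + 4·0.25·0.345 + 2·0.125·0.457 = 0.7380625.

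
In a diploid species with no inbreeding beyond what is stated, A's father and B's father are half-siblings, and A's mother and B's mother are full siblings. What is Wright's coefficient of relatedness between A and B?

0.1875

With two independent routes of shared ancestry, r is the sum of the two contributions.
A and B are related in two ways: half first cousins through their fathers (r = 1/16) and first cousins through their mothers (r = 1/8).
r = 1/16 + 1/8 = 0.1875.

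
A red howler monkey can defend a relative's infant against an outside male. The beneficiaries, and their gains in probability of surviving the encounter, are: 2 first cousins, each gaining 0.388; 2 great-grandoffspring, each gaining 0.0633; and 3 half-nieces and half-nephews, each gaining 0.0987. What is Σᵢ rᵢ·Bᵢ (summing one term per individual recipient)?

0.1498375

r to a first cousin = 0.125 (first cousins share one grandparent pair — two paths of length 4: r = 2·(1/2)^4 = 1/8).
r to a great-grandoffspring = 0.125 (three parent–offspring links: r = (1/2)^3 = 1/8).
r to a half-niece or half-nephew = 0.125 (half-aunt/uncle↔niece/nephew: one path of length 3: r = (1/2)^3 = 1/8).
Summing one r·B term per recipient: 2·0.125·0.388 + 2·0.125·0.0633 + 3·0.125·0.0987 = 0.1498375.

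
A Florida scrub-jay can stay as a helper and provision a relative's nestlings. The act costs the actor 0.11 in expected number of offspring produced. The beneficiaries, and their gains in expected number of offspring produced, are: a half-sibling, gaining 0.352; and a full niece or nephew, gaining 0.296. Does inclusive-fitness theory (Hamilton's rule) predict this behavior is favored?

Hamilton's rule: the trait is favored when the sum of r·B over every recipient exceeds the actor's cost C.
r to a half-sibling = 0.25 (half-sibs share one parent — one path of length 2: r = (1/2)^2 = 1/4).
r to a full niece or nephew = 1/4 (full aunt/uncle↔niece/nephew: two paths of length 3 through the shared grandparent pair: r = 2·(1/2)^3 = 1/4).
Summing one r·B term per recipient: 1·0.25·0.352 + 1·0.25·0.296 = 0.162.
0.162 > 0.11: the indirect benefit exceeds the cost.

Yes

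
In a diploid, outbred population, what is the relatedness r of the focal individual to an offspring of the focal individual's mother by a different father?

Each parent–offspring link contributes a factor of 1/2, and independent paths through distinct common ancestors add.
Half-sibs share one parent — one path of length 2: r = (1/2)^2 = 1/4.

0.25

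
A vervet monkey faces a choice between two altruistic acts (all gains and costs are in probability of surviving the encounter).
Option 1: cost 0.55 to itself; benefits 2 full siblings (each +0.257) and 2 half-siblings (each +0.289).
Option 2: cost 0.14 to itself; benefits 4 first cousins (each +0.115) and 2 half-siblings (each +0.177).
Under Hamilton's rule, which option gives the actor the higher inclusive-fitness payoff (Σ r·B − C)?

Option 2

Option 1: r to a full sibling = 0.5.
Option 1: r to a half-sibling = 0.25.
Option 1: Σ r·B − C = (2·0.5·0.257 + 2·0.25·0.289) − 0.55 = -0.1485.
Option 2: r to a first cousin = 0.125.
Option 2: r to a half-sibling = 0.25.
Option 2: Σ r·B − C = (4·0.125·0.115 + 2·0.25·0.177) − 0.14 = 0.006.
Option 2 has the higher net inclusive-fitness payoff.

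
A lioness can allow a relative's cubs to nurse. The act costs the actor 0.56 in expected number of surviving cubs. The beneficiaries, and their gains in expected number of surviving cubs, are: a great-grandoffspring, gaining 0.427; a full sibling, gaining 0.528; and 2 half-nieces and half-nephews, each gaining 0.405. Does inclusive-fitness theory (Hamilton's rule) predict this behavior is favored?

Hamilton's rule: the trait is favored when the sum of r·B over every recipient exceeds the actor's cost C.
r to a great-grandoffspring = 0.125 (three parent–offspring links: r = (1/2)^3 = 1/8).
r to a full sibling = 0.5 (full sibs share both parents — two paths of length 2: r = 2·(1/2)^2 = 1/2).
r to a half-niece or half-nephew = 1/8 (half-aunt/uncle↔niece/nephew: one path of length 3: r = (1/2)^3 = 1/8).
Summing one r·B term per recipient: 1·0.125·0.427 + 1·0.5·0.528 + 2·0.125·0.405 = 0.418625.
0.418625 < 0.56: the indirect benefit is less than the cost.

No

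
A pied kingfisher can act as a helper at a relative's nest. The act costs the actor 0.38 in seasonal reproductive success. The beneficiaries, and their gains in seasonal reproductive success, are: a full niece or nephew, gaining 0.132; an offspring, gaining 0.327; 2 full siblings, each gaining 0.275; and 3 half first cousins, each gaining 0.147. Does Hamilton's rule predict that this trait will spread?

Hamilton's rule: the trait is favored when the sum of r·B over every recipient exceeds the actor's cost C.
r to a full niece or nephew = 1/4 (full aunt/uncle↔niece/nephew: two paths of length 3 through the shared grandparent pair: r = 2·(1/2)^3 = 1/4).
r to an offspring = 1/2 (one parent–offspring link: r = (1/2)^1 = 1/2).
r to a full sibling = 0.5 (full sibs share both parents — two paths of length 2: r = 2·(1/2)^2 = 1/2).
r to a half first cousin = 1/16 (half first cousins share one grandparent — one path of length 4: r = (1/2)^4 = 1/16).
Summing one r·B term per recipient: 1·0.25·0.132 + 1·0.5·0.327 + 2·0.5·0.275 + 3·0.0625·0.147 = 0.4990625.
0.4990625 > 0.38: the indirect benefit exceeds the cost.

Yes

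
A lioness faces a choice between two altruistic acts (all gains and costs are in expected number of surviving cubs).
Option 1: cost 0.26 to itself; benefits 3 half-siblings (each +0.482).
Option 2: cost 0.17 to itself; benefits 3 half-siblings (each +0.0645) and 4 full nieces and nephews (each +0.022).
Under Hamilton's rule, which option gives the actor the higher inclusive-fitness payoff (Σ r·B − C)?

Option 1

Option 1: r to a half-sibling = 0.25.
Option 1: Σ r·B − C = (3·0.25·0.482) − 0.26 = 0.1015.
Option 2: r to a half-sibling = 0.25.
Option 2: r to a full niece or nephew = 0.25.
Option 2: Σ r·B − C = (3·0.25·0.0645 + 4·0.25·0.022) − 0.17 = -0.099625.
Option 1 has the higher net inclusive-fitness payoff.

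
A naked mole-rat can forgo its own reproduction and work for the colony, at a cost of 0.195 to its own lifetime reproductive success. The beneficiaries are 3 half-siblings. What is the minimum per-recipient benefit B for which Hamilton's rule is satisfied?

r to a half-sibling = 1/4 (half-sibs share one parent — one path of length 2: r = (1/2)^2 = 1/4).
Hamilton's rule with n recipients of equal r: n·r·B > C, so B > C/(n·r) = 0.195/(3·0.25) = 0.26.

0.26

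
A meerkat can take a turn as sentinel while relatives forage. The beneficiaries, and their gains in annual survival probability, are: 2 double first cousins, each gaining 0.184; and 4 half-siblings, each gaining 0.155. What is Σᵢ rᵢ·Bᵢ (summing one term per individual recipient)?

0.247

r to a double first cousin = 1/4 (double first cousins share both grandparent pairs — four paths of length 4: r = 4·(1/2)^4 = 1/4).
r to a half-sibling = 1/4 (half-sibs share one parent — one path of length 2: r = (1/2)^2 = 1/4).
Summing one r·B term per recipient: 2·0.25·0.184 + 4·0.25·0.155 = 0.247.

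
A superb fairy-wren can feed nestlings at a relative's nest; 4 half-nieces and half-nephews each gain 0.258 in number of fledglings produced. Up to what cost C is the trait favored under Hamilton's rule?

0.129

r to a half-niece or half-nephew = 1/8 (half-aunt/uncle↔niece/nephew: one path of length 3: r = (1/2)^3 = 1/8).
Hamilton's rule: n·r·B > C, so the trait is favored while C < n·r·B = 4·0.125·0.258 = 0.129.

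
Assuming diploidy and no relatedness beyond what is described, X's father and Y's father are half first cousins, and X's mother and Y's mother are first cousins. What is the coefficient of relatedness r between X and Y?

0.046875

Wright's path rule: contributions from independent ancestry routes add.
X and Y are related in two ways: half second cousins through their fathers (r = 1/64) and second cousins through their mothers (r = 1/32).
r = 1/64 + 1/32 = 3/64 = 0.046875.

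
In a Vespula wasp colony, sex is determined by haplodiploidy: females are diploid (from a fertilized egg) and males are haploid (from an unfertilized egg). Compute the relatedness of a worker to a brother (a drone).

0.25

Her haploid brother carries none of their father's genes and a random half of their mother's genome; that half matches the maternal half of her own genome with probability 1/2: r = 1/2 · 1/2 = 1/4.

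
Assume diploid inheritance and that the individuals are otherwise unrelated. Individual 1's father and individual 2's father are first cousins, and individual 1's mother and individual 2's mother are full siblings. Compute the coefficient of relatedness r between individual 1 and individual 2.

Relatedness sums over independent paths through distinct common ancestors.
Individual 1 and individual 2 are related in two ways: second cousins through their fathers (r = 1/32) and first cousins through their mothers (r = 1/8).
r = 1/32 + 1/8 = 0.15625.

0.15625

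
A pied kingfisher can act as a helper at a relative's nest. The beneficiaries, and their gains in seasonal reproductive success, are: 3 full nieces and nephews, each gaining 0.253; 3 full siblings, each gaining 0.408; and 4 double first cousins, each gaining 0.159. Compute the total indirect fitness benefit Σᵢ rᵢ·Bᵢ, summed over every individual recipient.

r to a full niece or nephew = 0.25 (full aunt/uncle↔niece/nephew: two paths of length 3 through the shared grandparent pair: r = 2·(1/2)^3 = 1/4).
r to a full sibling = 1/2 (full sibs share both parents — two paths of length 2: r = 2·(1/2)^2 = 1/2).
r to a double first cousin = 1/4 (double first cousins share both grandparent pairs — four paths of length 4: r = 4·(1/2)^4 = 1/4).
Summing one r·B term per recipient: 3·0.25·0.253 + 3·0.5·0.408 + 4·0.25·0.159 = 0.96075.

0.96075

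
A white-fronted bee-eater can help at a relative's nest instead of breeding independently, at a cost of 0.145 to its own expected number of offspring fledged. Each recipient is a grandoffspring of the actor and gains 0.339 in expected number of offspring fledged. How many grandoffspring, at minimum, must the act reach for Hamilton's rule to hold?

r to a grandoffspring = 0.25 (two parent–offspring links: r = (1/2)^2 = 1/4).
Hamilton's rule: n·r·B > C  ⇒  n > C/(r·B) = 0.145/(0.25·0.339) = 1.711.
The smallest integer exceeding 1.711 is 2.

2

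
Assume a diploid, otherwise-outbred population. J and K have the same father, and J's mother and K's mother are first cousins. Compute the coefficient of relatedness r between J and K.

0.28125

Independent pedigree routes through distinct common ancestors add.
J and K are related in two ways: half-sibs through their shared father (r = 1/4) and second cousins through their mothers (r = 1/32).
r = 1/4 + 1/32 = 0.28125.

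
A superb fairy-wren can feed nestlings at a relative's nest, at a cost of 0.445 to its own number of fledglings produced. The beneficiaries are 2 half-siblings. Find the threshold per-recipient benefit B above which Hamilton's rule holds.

r to a half-sibling = 0.25 (half-sibs share one parent — one path of length 2: r = (1/2)^2 = 1/4).
Hamilton's rule with n recipients of equal r: n·r·B > C, so B > C/(n·r) = 0.445/(2·0.25) = 0.89.

0.89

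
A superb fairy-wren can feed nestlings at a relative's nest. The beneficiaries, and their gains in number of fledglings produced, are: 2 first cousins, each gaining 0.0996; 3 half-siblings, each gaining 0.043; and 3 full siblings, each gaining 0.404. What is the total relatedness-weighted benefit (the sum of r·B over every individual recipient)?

0.66315

r to a first cousin = 0.125 (first cousins share one grandparent pair — two paths of length 4: r = 2·(1/2)^4 = 1/8).
r to a half-sibling = 0.25 (half-sibs share one parent — one path of length 2: r = (1/2)^2 = 1/4).
r to a full sibling = 1/2 (full sibs share both parents — two paths of length 2: r = 2·(1/2)^2 = 1/2).
Summing one r·B term per recipient: 2·0.125·0.0996 + 3·0.25·0.043 + 3·0.5·0.404 = 0.66315.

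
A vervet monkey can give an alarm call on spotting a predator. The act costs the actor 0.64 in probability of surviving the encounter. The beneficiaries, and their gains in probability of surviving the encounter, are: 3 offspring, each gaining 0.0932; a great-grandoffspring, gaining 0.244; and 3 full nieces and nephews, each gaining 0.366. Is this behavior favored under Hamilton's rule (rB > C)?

Hamilton's rule: the trait is favored when the sum of r·B over every recipient exceeds the actor's cost C.
r to an offspring = 1/2 (one parent–offspring link: r = (1/2)^1 = 1/2).
r to a great-grandoffspring = 1/8 (three parent–offspring links: r = (1/2)^3 = 1/8).
r to a full niece or nephew = 1/4 (full aunt/uncle↔niece/nephew: two paths of length 3 through the shared grandparent pair: r = 2·(1/2)^3 = 1/4).
Summing one r·B term per recipient: 3·0.5·0.0932 + 1·0.125·0.244 + 3·0.25·0.366 = 0.4448.
0.4448 < 0.64: the indirect benefit is less than the cost.

No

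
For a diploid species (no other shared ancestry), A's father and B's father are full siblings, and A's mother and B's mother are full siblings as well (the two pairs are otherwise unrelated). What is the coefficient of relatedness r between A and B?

0.25

Wright's path rule: contributions from independent ancestry routes add.
A and B are related in two ways: first cousins through their fathers (r = 1/8) and first cousins through their mothers (r = 1/8) — i.e. double first cousins.
r = 1/8 + 1/8 = 0.25.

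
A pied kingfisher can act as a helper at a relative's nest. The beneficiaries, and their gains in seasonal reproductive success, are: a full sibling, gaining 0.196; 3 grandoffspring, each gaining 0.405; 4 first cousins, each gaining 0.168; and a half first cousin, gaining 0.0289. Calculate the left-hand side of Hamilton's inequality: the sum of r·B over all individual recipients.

0.48755625

r to a full sibling = 0.5 (full sibs share both parents — two paths of length 2: r = 2·(1/2)^2 = 1/2).
r to a grandoffspring = 0.25 (two parent–offspring links: r = (1/2)^2 = 1/4).
r to a first cousin = 1/8 (first cousins share one grandparent pair — two paths of length 4: r = 2·(1/2)^4 = 1/8).
r to a half first cousin = 0.0625 (half first cousins share one grandparent — one path of length 4: r = (1/2)^4 = 1/16).
Summing one r·B term per recipient: 1·0.5·0.196 + 3·0.25·0.405 + 4·0.125·0.168 + 1·0.0625·0.0289 = 0.48755625.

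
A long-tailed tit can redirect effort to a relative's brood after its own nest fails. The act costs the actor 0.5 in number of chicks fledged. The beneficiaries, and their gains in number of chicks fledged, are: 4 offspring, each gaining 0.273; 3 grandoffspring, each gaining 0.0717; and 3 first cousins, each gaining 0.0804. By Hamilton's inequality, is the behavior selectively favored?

Hamilton's rule: the trait is favored when the sum of r·B over every recipient exceeds the actor's cost C.
r to an offspring = 0.5 (one parent–offspring link: r = (1/2)^1 = 1/2).
r to a grandoffspring = 1/4 (two parent–offspring links: r = (1/2)^2 = 1/4).
r to a first cousin = 0.125 (first cousins share one grandparent pair — two paths of length 4: r = 2·(1/2)^4 = 1/8).
Summing one r·B term per recipient: 4·0.5·0.273 + 3·0.25·0.0717 + 3·0.125·0.0804 = 0.629925.
0.629925 > 0.5: the indirect benefit exceeds the cost.

Yes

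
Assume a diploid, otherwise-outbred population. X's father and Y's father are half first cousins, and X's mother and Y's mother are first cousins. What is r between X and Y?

0.046875

With two independent routes of shared ancestry, r is the sum of the two contributions.
X and Y are related in two ways: half second cousins through their fathers (r = 1/64) and second cousins through their mothers (r = 1/32).
r = 1/64 + 1/32 = 3/64 = 0.046875.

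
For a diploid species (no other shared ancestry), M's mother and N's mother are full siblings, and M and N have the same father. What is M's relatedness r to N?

Independent pedigree routes through distinct common ancestors add.
M and N are related in two ways: first cousins through their mothers (r = 1/8) and half-sibs through their shared father (r = 1/4).
r = 1/8 + 1/4 = 3/8 = 0.375.

0.375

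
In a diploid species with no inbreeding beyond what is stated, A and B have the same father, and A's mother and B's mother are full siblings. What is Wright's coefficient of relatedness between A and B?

Independent pedigree routes through distinct common ancestors add.
A and B are related in two ways: half-sibs through their shared father (r = 1/4) and first cousins through their mothers (r = 1/8).
r = 1/4 + 1/8 = 3/8 = 0.375.

0.375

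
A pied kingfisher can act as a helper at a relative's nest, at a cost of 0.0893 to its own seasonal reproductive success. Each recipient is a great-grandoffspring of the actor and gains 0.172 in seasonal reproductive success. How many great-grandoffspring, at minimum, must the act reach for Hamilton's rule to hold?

r to a great-grandoffspring = 0.125 (three parent–offspring links: r = (1/2)^3 = 1/8).
Hamilton's rule: n·r·B > C  ⇒  n > C/(r·B) = 0.0893/(0.125·0.172) = 4.153.
The smallest integer exceeding 4.153 is 5.

5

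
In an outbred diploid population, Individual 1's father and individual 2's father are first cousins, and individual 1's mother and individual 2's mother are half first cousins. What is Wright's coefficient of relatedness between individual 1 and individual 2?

0.046875

With two independent routes of shared ancestry, r is the sum of the two contributions.
Individual 1 and individual 2 are related in two ways: second cousins through their fathers (r = 1/32) and half second cousins through their mothers (r = 1/64).
r = 1/32 + 1/64 = 3/64 = 0.046875.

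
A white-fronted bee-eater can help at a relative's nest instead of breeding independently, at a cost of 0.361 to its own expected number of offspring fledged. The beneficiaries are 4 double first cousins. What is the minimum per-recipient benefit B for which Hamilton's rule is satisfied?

0.361

r to a double first cousin = 0.25 (double first cousins share both grandparent pairs — four paths of length 4: r = 4·(1/2)^4 = 1/4).
Hamilton's rule with n recipients of equal r: n·r·B > C, so B > C/(n·r) = 0.361/(4·0.25) = 0.361.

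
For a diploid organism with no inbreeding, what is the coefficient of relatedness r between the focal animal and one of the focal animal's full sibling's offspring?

Each parent–offspring link contributes a factor of 1/2, and independent paths through distinct common ancestors add.
Full aunt/uncle↔niece/nephew: two paths of length 3 through the shared grandparent pair: r = 2·(1/2)^3 = 1/4.

0.25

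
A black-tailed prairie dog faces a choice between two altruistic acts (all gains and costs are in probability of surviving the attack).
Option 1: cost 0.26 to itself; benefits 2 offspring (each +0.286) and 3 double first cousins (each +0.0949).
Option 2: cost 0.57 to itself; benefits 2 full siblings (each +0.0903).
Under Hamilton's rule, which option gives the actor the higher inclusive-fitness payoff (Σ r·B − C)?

Option 1

Option 1: r to an offspring = 0.5.
Option 1: r to a double first cousin = 0.25.
Option 1: Σ r·B − C = (2·0.5·0.286 + 3·0.25·0.0949) − 0.26 = 0.097175.
Option 2: r to a full sibling = 0.5.
Option 2: Σ r·B − C = (2·0.5·0.0903) − 0.57 = -0.4797.
Option 1 has the higher net inclusive-fitness payoff.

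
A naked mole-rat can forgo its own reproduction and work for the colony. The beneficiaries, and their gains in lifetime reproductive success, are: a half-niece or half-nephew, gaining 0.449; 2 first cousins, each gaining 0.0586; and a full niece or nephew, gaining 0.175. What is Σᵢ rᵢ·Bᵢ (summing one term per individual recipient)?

r to a half-niece or half-nephew = 1/8 (half-aunt/uncle↔niece/nephew: one path of length 3: r = (1/2)^3 = 1/8).
r to a first cousin = 0.125 (first cousins share one grandparent pair — two paths of length 4: r = 2·(1/2)^4 = 1/8).
r to a full niece or nephew = 1/4 (full aunt/uncle↔niece/nephew: two paths of length 3 through the shared grandparent pair: r = 2·(1/2)^3 = 1/4).
Summing one r·B term per recipient: 1·0.125·0.449 + 2·0.125·0.0586 + 1·0.25·0.175 = 0.114525.

0.114525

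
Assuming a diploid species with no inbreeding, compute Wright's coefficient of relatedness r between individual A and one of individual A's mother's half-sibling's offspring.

0.0625

Each parent–offspring link contributes a factor of 1/2, and independent paths through distinct common ancestors add.
Half first cousins share one grandparent — one path of length 4: r = (1/2)^4 = 1/16.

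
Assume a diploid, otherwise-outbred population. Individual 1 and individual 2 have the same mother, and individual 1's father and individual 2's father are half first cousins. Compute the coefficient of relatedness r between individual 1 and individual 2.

Wright's path rule: contributions from independent ancestry routes add.
Individual 1 and individual 2 are related in two ways: half-sibs through their shared mother (r = 1/4) and half second cousins through their fathers (r = 1/64).
r = 1/4 + 1/64 = 17/64 = 0.265625.

0.265625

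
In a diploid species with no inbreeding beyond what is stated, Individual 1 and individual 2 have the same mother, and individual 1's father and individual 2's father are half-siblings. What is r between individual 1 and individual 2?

Independent pedigree routes through distinct common ancestors add.
Individual 1 and individual 2 are related in two ways: half-sibs through their shared mother (r = 1/4) and half first cousins through their fathers (r = 1/16).
r = 1/4 + 1/16 = 0.3125.

0.3125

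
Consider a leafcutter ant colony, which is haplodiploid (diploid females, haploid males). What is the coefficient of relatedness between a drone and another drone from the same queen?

0.5

Haploid brothers each carry a random half of the queen's diploid genome, so on average they share half: r = 1/2.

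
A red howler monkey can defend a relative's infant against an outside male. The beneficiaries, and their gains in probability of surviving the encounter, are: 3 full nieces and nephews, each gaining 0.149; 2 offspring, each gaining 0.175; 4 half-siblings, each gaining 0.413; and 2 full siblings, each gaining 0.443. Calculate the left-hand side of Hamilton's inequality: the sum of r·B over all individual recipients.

r to a full niece or nephew = 1/4 (full aunt/uncle↔niece/nephew: two paths of length 3 through the shared grandparent pair: r = 2·(1/2)^3 = 1/4).
r to an offspring = 0.5 (one parent–offspring link: r = (1/2)^1 = 1/2).
r to a half-sibling = 0.25 (half-sibs share one parent — one path of length 2: r = (1/2)^2 = 1/4).
r to a full sibling = 1/2 (full sibs share both parents — two paths of length 2: r = 2·(1/2)^2 = 1/2).
Summing one r·B term per recipient: 3·0.25·0.149 + 2·0.5·0.175 + 4·0.25·0.413 + 2·0.5·0.443 = 1.14275.

1.14275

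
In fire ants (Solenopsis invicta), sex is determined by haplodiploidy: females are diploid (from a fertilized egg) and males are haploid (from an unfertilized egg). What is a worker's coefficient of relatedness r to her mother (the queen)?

One meiotic link between diploid queen and diploid daughter: r = 1/2.

0.5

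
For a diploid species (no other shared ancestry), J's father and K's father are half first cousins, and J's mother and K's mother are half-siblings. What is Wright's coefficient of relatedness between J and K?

Relatedness sums over independent paths through distinct common ancestors.
J and K are related in two ways: half second cousins through their fathers (r = 1/64) and half first cousins through their mothers (r = 1/16).
r = 1/64 + 1/16 = 0.078125.

0.078125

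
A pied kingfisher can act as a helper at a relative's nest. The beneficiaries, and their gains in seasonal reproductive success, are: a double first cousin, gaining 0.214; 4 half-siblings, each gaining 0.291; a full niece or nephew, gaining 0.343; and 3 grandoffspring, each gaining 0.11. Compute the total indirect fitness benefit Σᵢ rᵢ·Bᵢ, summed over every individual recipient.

r to a double first cousin = 0.25 (double first cousins share both grandparent pairs — four paths of length 4: r = 4·(1/2)^4 = 1/4).
r to a half-sibling = 0.25 (half-sibs share one parent — one path of length 2: r = (1/2)^2 = 1/4).
r to a full niece or nephew = 1/4 (full aunt/uncle↔niece/nephew: two paths of length 3 through the shared grandparent pair: r = 2·(1/2)^3 = 1/4).
r to a grandoffspring = 0.25 (two parent–offspring links: r = (1/2)^2 = 1/4).
Summing one r·B term per recipient: 1·0.25·0.214 + 4·0.25·0.291 + 1·0.25·0.343 + 3·0.25·0.11 = 0.51275.

0.51275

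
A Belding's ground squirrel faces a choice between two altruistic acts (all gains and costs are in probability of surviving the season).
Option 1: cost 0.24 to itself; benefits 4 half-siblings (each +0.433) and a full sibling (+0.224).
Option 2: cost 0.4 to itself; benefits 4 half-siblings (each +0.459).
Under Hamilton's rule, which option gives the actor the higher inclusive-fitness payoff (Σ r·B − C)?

Option 1

Option 1: r to a half-sibling = 0.25.
Option 1: r to a full sibling = 0.5.
Option 1: Σ r·B − C = (4·0.25·0.433 + 1·0.5·0.224) − 0.24 = 0.305.
Option 2: r to a half-sibling = 0.25.
Option 2: Σ r·B − C = (4·0.25·0.459) − 0.4 = 0.059.
Option 1 has the higher net inclusive-fitness payoff.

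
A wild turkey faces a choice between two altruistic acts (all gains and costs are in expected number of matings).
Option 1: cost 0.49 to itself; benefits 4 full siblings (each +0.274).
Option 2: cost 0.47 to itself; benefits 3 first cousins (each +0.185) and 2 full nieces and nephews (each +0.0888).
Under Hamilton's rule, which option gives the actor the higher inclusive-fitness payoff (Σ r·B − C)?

Option 1

Option 1: r to a full sibling = 0.5.
Option 1: Σ r·B − C = (4·0.5·0.274) − 0.49 = 0.058.
Option 2: r to a first cousin = 0.125.
Option 2: r to a full niece or nephew = 0.25.
Option 2: Σ r·B − C = (3·0.125·0.185 + 2·0.25·0.0888) − 0.47 = -0.356225.
Option 1 has the higher net inclusive-fitness payoff.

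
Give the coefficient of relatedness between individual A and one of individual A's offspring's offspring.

Each parent–offspring link contributes a factor of 1/2, and independent paths through distinct common ancestors add.
Two parent–offspring links: r = (1/2)^2 = 1/4.

0.25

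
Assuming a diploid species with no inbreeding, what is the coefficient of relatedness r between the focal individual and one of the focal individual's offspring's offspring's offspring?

0.125

Each parent–offspring link contributes a factor of 1/2, and independent paths through distinct common ancestors add.
Three parent–offspring links: r = (1/2)^3 = 1/8.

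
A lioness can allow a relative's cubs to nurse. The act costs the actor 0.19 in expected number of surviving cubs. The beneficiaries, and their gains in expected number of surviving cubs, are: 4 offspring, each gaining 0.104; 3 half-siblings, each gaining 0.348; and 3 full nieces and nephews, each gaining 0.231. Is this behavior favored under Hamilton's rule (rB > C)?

Hamilton's rule: the trait is favored when the sum of r·B over every recipient exceeds the actor's cost C.
r to an offspring = 0.5 (one parent–offspring link: r = (1/2)^1 = 1/2).
r to a half-sibling = 1/4 (half-sibs share one parent — one path of length 2: r = (1/2)^2 = 1/4).
r to a full niece or nephew = 1/4 (full aunt/uncle↔niece/nephew: two paths of length 3 through the shared grandparent pair: r = 2·(1/2)^3 = 1/4).
Summing one r·B term per recipient: 4·0.5·0.104 + 3·0.25·0.348 + 3·0.25·0.231 = 0.64225.
0.64225 > 0.19: the indirect benefit exceeds the cost.

Yes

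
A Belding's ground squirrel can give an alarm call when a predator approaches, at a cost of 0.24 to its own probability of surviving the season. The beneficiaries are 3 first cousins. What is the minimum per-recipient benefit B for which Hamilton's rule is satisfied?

r to a first cousin = 1/8 (first cousins share one grandparent pair — two paths of length 4: r = 2·(1/2)^4 = 1/8).
Hamilton's rule with n recipients of equal r: n·r·B > C, so B > C/(n·r) = 0.24/(3·0.125) = 0.64.

0.64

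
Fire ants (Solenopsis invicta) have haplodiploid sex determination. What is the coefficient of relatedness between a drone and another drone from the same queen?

0.5

Haploid brothers each carry a random half of the queen's diploid genome, so on average they share half: r = 1/2.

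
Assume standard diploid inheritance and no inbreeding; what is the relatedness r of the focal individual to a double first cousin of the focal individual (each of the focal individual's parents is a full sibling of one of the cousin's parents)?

0.25

Each parent–offspring link contributes a factor of 1/2, and independent paths through distinct common ancestors add.
Double first cousins share both grandparent pairs — four paths of length 4: r = 4·(1/2)^4 = 1/4.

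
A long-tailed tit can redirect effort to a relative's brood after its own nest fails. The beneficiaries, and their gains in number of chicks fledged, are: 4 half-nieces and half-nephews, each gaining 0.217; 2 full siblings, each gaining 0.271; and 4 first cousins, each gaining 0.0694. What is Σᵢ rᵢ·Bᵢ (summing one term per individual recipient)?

r to a half-niece or half-nephew = 0.125 (half-aunt/uncle↔niece/nephew: one path of length 3: r = (1/2)^3 = 1/8).
r to a full sibling = 1/2 (full sibs share both parents — two paths of length 2: r = 2·(1/2)^2 = 1/2).
r to a first cousin = 0.125 (first cousins share one grandparent pair — two paths of length 4: r = 2·(1/2)^4 = 1/8).
Summing one r·B term per recipient: 4·0.125·0.217 + 2·0.5·0.271 + 4·0.125·0.0694 = 0.4142.

0.4142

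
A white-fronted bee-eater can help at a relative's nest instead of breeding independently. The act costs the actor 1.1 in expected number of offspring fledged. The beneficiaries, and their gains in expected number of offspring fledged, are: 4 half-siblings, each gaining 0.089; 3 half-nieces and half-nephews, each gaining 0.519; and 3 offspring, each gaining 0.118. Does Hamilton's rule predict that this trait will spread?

Hamilton's rule: the trait is favored when the sum of r·B over every recipient exceeds the actor's cost C.
r to a half-sibling = 1/4 (half-sibs share one parent — one path of length 2: r = (1/2)^2 = 1/4).
r to a half-niece or half-nephew = 0.125 (half-aunt/uncle↔niece/nephew: one path of length 3: r = (1/2)^3 = 1/8).
r to an offspring = 1/2 (one parent–offspring link: r = (1/2)^1 = 1/2).
Summing one r·B term per recipient: 4·0.25·0.089 + 3·0.125·0.519 + 3·0.5·0.118 = 0.460625.
0.460625 < 1.1: the indirect benefit is less than the cost.

No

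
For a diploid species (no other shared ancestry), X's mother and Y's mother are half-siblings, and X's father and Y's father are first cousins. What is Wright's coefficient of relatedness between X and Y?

0.09375

Independent pedigree routes through distinct common ancestors add.
X and Y are related in two ways: half first cousins through their mothers (r = 1/16) and second cousins through their fathers (r = 1/32).
r = 1/16 + 1/32 = 0.09375.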